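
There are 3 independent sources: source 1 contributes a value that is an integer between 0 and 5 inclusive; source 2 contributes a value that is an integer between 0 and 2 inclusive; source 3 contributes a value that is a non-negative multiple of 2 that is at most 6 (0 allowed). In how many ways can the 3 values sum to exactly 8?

8

The generating function for the choices is (1 + z + z^2 + z^3 + z^4 + z^5)·(1 + z + z^2)·(1 + z^2 + z^4 + z^6); the count is [z^8].
(1 + z + z^2 + z^3 + z^4 + z^5) has coefficients 1,1,1,1,1,1 for degrees 0…5.
(1 + z + z^2) has coefficients 1,1,1,0,0,0,0,0,0 for degrees 0…8.
Finally multiplying by (1 + z^2 + z^4 + z^6), the product of all factors after the first has coefficients 1,1,2,1,2,1,2,1,1 for degrees 0…8.
[z^8] = 1·1 + 1·1 + 1·2 + 1·1 + 1·2 + 1·1 = 8.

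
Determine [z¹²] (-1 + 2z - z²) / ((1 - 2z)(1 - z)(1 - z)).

-4096

The denominator gives the recurrence a_n = 4a_(n−1) − 5a_(n−2) + 2a_(n−3) for n ≥ 3; the numerator fixes a_0 = -1, a_1 = -2, a_2 = -4.
Iterating: -1, -2, -4, -8, -16, -32, -64, -128, -256, -512, -1024, -2048, -4096, so a_12 = -4096.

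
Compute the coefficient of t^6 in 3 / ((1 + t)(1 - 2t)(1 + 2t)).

Partial fractions give a closed form: a_n = (-1)·(-1)^n + (1)·2^n + (3)·(-2)^n.
At n = 6: a_6 = 255.

255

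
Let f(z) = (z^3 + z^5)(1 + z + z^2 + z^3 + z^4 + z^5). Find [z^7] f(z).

2

(z^3 + z^5) has coefficients 0,0,0,1,0,1 for degrees 0…5.
(1 + z + z^2 + z^3 + z^4 + z^5) has coefficients 1,1,1,1,1,1,0,0 for degrees 0…7.
[z^7] = 1·1 + 1·1 = 2.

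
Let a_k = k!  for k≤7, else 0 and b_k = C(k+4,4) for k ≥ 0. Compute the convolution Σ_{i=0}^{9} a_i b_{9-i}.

This is [x^9] in the product of the two ordinary generating functions.
Σ = 1·715 + 1·495 + 2·330 + 6·210 + 24·126 + 120·70 + 720·35 + 5040·15 + 0·5 + 0·1 = 115354.

115354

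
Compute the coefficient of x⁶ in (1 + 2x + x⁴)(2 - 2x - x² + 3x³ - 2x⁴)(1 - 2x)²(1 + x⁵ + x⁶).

43

(1 + 2x + x⁴) has coefficients 1,2,0,0,1 for degrees 0…4.
(2 - 2x - x² + 3x³ - 2x⁴) has coefficients 2,-2,-1,3,-2,0,0 for degrees 0…6.
Multiplying by (1 - 2x)² gives running coefficients 2,-10,15,-1,-18,20,-8 for degrees 0…6.
Finally multiplying by (1 + x⁵ + x⁶), the product of all factors after the first has coefficients 2,-10,15,-1,-18,22,-16 for degrees 0…6.
[x⁶] = 1·(-16) + 2·22 + 1·15 = 43.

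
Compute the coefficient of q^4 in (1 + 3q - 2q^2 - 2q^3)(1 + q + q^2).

-4

(1 + 3q - 2q^2 - 2q^3) has coefficients 1,3,-2,-2 for degrees 0…3.
(1 + q + q^2) has coefficients 1,1,1,0,0 for degrees 0…4.
[q^4] = 1·0 + 3·0 − 2·1 − 2·1 = -4.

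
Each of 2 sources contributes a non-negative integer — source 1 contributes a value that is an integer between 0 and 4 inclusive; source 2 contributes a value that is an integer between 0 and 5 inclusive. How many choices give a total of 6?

4

The generating function for the choices is (1 + y + y^2 + y^3 + y^4)·(1 + y + y^2 + y^3 + y^4 + y^5); the count is [y^6].
(1 + y + y^2 + y^3 + y^4) has coefficients 1,1,1,1,1 for degrees 0…4.
(1 + y + y^2 + y^3 + y^4 + y^5) has coefficients 1,1,1,1,1,1,0 for degrees 0…6.
[y^6] = 1·0 + 1·1 + 1·1 + 1·1 + 1·1 = 4.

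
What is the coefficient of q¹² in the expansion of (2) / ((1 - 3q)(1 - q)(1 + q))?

Partial fractions give a closed form: a_n = (9/4)·3^n + (-1/2)·1^n + (1/4)·(-1)^n.
At n = 12: a_12 = 1195742.

1195742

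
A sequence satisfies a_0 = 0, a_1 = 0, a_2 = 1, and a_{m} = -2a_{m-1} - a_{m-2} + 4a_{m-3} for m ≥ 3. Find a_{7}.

34

The ordinary generating function has denominator 1 + 2t + t^2 - 4t^3.
Iterating the recurrence: a_0,…,a_{7} = 0, 0, 1, -2, 3, 0, -11, 34.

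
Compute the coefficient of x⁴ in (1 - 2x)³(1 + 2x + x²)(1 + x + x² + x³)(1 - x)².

-15

(1 - 2x)³ has coefficients 1,-6,12,-8 for degrees 0…3.
(1 + 2x + x²) has coefficients 1,2,1,0,0 for degrees 0…4.
Multiplying by (1 + x + x² + x³) gives running coefficients 1,3,4,4,3 for degrees 0…4.
Finally multiplying by (1 - x)², the product of all factors after the first has coefficients 1,1,-1,-1,-1 for degrees 0…4.
[x⁴] = 1·(-1) − 6·(-1) + 12·(-1) − 8·1 = -15.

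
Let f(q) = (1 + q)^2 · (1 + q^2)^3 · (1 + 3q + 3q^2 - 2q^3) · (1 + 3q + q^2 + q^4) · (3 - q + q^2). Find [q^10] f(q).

(1 + q)^2 has coefficients 1,2,1 for degrees 0…2.
(1 + q^2)^3 has coefficients 1,0,3,0,3,0,1,0,0,0,0 for degrees 0…10.
Multiplying by (1 + 3q + 3q^2 - 2q^3) gives running coefficients 1,3,6,7,12,3,10,-3,3,-2,0 for degrees 0…10.
Multiplying by (1 + 3q + q^2 + q^4) gives running coefficients 1,6,16,28,40,49,37,37,16,7,7 for degrees 0…10.
Finally multiplying by (3 - q + q^2), the product of all factors after the first has coefficients 3,17,43,74,108,135,102,123,48,42,30 for degrees 0…10.
[q^10] = 1·30 + 2·42 + 1·48 = 162.

162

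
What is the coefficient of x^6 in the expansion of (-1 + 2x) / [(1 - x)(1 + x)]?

-1

The denominator gives the recurrence a_n = a_(n−2) for n ≥ 3; the numerator fixes a_0 = -1, a_1 = 2, a_2 = -1.
Iterating: -1, 2, -1, 2, -1, 2, -1, so a_6 = -1.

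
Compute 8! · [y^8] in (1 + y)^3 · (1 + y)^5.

The EGF product rule gives c_8 = Σ_{k_1+k_2=8} C(8; k_1,k_2) · ∏ g_i(k_i), where (1+y)^3 gives the falling factorial (3)_k; (1+y)^5 gives the falling factorial (5)_k.
g_1(k) for k = 0…8: 1, 3, 6, 6, 0, 0, 0, 0, 0.
g_2(k) for k = 0…8: 1, 5, 20, 60, 120, 120, 0, 0, 0.
c_8 = Σ_k C(8,k)·g_1(k)·g_2(8−k) = 56·6·120 = 40320.

40320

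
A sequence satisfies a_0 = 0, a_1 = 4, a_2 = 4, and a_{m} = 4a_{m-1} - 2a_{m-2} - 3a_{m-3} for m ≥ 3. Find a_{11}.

356

The ordinary generating function has denominator 1 - 4t + 2t^2 + 3t^3.
Iterating the recurrence: a_0,…,a_{11} = 0, 4, 4, 8, 12, 20, 32, 52, 84, 136, 220, 356.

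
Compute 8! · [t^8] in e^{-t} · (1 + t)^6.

The EGF product rule gives c_8 = Σ_{k_1+k_2=8} C(8; k_1,k_2) · ∏ g_i(k_i), where e^{-t} gives (-1)^k; (1+t)^6 gives the falling factorial (6)_k.
g_1(k) for k = 0…8: 1, -1, 1, -1, 1, -1, 1, -1, 1.
g_2(k) for k = 0…8: 1, 6, 30, 120, 360, 720, 720, 0, 0.
c_8 = Σ_k C(8,k)·g_1(k)·g_2(8−k) = 28·1·720 + 56·(-1)·720 + 70·1·360 + 56·(-1)·120 + 28·1·30 + 8·(-1)·6 + 1·1·1 = 20160 − 40320 + 25200 − 6720 + 840 − 48 + 1 = -887.

-887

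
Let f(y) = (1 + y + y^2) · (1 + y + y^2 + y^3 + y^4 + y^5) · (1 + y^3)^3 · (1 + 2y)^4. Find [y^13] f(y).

1070

(1 + y + y^2) has coefficients 1,1,1 for degrees 0…2.
(1 + y + y^2 + y^3 + y^4 + y^5) has coefficients 1,1,1,1,1,1,0,0,0,0,0,0,0,0 for degrees 0…13.
Multiplying by (1 + y^3)^3 gives running coefficients 1,1,1,4,4,4,6,6,6,4,4,4,1,1 for degrees 0…13.
Finally multiplying by (1 + 2y)^4, the product of all factors after the first has coefficients 1,9,33,68,108,180,278,342,390,452,468,420,353,297 for degrees 0…13.
[y^13] = 1·297 + 1·353 + 1·420 = 1070.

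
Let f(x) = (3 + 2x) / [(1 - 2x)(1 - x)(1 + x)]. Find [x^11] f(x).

10920

Partial fractions give a closed form: a_n = (16/3)·2^n + (-5/2)·1^n + (1/6)·(-1)^n.
At n = 11: a_11 = 10920.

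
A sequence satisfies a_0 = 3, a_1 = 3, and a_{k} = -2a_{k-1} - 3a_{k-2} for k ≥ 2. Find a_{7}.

-51

The ordinary generating function has denominator 1 + 2x + 3x^2.
Iterating the recurrence: a_0,…,a_{7} = 3, 3, -15, 21, 3, -69, 129, -51.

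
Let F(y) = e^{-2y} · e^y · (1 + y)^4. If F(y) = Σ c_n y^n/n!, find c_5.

The EGF product rule gives c_5 = Σ_{k_1+k_2+k_3=5} C(5; k_1,k_2,k_3) · ∏ g_i(k_i), where e^{-2y} gives (-2)^k; e^y gives (1)^k; (1+y)^4 gives the falling factorial (4)_k.
g_1(k) for k = 0…5: 1, -2, 4, -8, 16, -32.
g_2(k) for k = 0…5: 1, 1, 1, 1, 1, 1.
g_3(k) for k = 0…5: 1, 4, 12, 24, 24, 0.
First combine the last two factors: h(k) = Σ_j C(k,j)·g_2(j)·g_3(k−j) for k = 0…5: 1, 5, 21, 73, 209, 501.
c_5 = Σ_k C(5,k)·g_1(k)·h(5−k) = 1·1·501 + 5·(-2)·209 + 10·4·73 + 10·(-8)·21 + 5·16·5 + 1·(-32)·1 = 501 − 2090 + 2920 − 1680 + 400 − 32 = 19.

19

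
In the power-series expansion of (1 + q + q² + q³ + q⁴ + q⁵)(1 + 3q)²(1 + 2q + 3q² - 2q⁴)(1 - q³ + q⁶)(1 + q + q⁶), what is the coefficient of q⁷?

-26

(1 + q + q² + q³ + q⁴ + q⁵) has coefficients 1,1,1,1,1,1 for degrees 0…5.
(1 + 3q)² has coefficients 1,6,9,0,0,0,0,0 for degrees 0…7.
Multiplying by (1 + 2q + 3q² - 2q⁴) gives running coefficients 1,8,24,36,25,-12,-18,0 for degrees 0…7.
Multiplying by (1 - q³ + q⁶) gives running coefficients 1,8,24,35,17,-36,-53,-17 for degrees 0…7.
Finally multiplying by (1 + q + q⁶), the product of all factors after the first has coefficients 1,9,32,59,52,-19,-88,-62 for degrees 0…7.
[q⁷] = 1·(-62) + 1·(-88) + 1·(-19) + 1·52 + 1·59 + 1·32 = -26.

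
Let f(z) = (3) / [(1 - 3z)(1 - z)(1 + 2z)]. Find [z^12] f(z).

Partial fractions give a closed form: a_n = (27/10)·3^n + (-1/2)·1^n + (4/5)·(-2)^n.
At n = 12: a_12 = 1438167.

1438167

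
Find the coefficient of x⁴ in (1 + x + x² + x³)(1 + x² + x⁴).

2

(1 + x + x² + x³) has coefficients 1,1,1,1 for degrees 0…3.
(1 + x² + x⁴) has coefficients 1,0,1,0,1 for degrees 0…4.
[x⁴] = 1·1 + 1·0 + 1·1 + 1·0 = 2.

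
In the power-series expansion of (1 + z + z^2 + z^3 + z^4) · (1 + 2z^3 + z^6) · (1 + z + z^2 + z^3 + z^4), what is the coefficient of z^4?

(1 + z + z^2 + z^3 + z^4) has coefficients 1,1,1,1,1 for degrees 0…4.
(1 + 2z^3 + z^6) has coefficients 1,0,0,2,0 for degrees 0…4.
Finally multiplying by (1 + z + z^2 + z^3 + z^4), the product of all factors after the first has coefficients 1,1,1,3,3 for degrees 0…4.
[z^4] = 1·3 + 1·3 + 1·1 + 1·1 + 1·1 = 9.

9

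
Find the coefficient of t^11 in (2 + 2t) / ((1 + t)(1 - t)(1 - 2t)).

8190

Partial fractions give a closed form: a_n = (-2)·1^n + (4)·2^n.
At n = 11: a_11 = 8190.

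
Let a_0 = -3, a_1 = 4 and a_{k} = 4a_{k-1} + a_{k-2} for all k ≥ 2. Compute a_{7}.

18016

The ordinary generating function has denominator 1 - 4y - y^2.
Iterating the recurrence: a_0,…,a_{7} = -3, 4, 13, 56, 237, 1004, 4253, 18016.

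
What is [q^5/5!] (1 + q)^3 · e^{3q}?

The EGF product rule gives c_5 = Σ_{k_1+k_2=5} C(5; k_1,k_2) · ∏ g_i(k_i), where (1+q)^3 gives the falling factorial (3)_k; e^{3q} gives (3)^k.
g_1(k) for k = 0…5: 1, 3, 6, 6, 0, 0.
g_2(k) for k = 0…5: 1, 3, 9, 27, 81, 243.
c_5 = Σ_k C(5,k)·g_1(k)·g_2(5−k) = 1·1·243 + 5·3·81 + 10·6·27 + 10·6·9 = 243 + 1215 + 1620 + 540 = 3618.

3618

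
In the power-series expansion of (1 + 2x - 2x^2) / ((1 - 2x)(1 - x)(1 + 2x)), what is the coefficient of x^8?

341

The denominator gives the recurrence a_n = a_(n−1) + 4a_(n−2) − 4a_(n−3) for n ≥ 3; the numerator fixes a_0 = 1, a_1 = 3, a_2 = 5.
Iterating: 1, 3, 5, 13, 21, 53, 85, 213, 341, so a_8 = 341.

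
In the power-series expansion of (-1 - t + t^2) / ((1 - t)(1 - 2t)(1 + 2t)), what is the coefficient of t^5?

Partial fractions give a closed form: a_n = (1/3)·1^n + (-5/4)·2^n + (-1/12)·(-2)^n.
At n = 5: a_5 = -37.

-37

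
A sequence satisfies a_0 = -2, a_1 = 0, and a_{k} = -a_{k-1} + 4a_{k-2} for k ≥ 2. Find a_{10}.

-9320

The ordinary generating function has denominator 1 + x - 4x^2.
Iterating the recurrence: a_0,…,a_{10} = -2, 0, -8, 8, -40, 72, -232, 520, -1448, 3528, -9320.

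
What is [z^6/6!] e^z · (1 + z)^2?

The EGF product rule gives c_6 = Σ_{k_1+k_2=6} C(6; k_1,k_2) · ∏ g_i(k_i), where e^z gives (1)^k; (1+z)^2 gives the falling factorial (2)_k.
g_1(k) for k = 0…6: 1, 1, 1, 1, 1, 1, 1.
g_2(k) for k = 0…6: 1, 2, 2, 0, 0, 0, 0.
c_6 = Σ_k C(6,k)·g_1(k)·g_2(6−k) = 15·1·2 + 6·1·2 + 1·1·1 = 30 + 12 + 1 = 43.

43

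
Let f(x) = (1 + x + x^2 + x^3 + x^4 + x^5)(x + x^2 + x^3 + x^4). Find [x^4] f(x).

4

(1 + x + x^2 + x^3 + x^4 + x^5) has coefficients 1,1,1,1,1 for degrees 0…4.
(x + x^2 + x^3 + x^4) has coefficients 0,1,1,1,1 for degrees 0…4.
[x^4] = 1·1 + 1·1 + 1·1 + 1·1 + 1·0 = 4.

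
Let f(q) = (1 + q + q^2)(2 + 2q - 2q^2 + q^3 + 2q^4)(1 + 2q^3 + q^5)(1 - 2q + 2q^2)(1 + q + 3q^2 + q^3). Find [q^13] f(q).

31

(1 + q + q^2) has coefficients 1,1,1 for degrees 0…2.
(2 + 2q - 2q^2 + q^3 + 2q^4) has coefficients 2,2,-2,1,2,0,0,0,0,0,0,0,0,0 for degrees 0…13.
Multiplying by (1 + 2q^3 + q^5) gives running coefficients 2,2,-2,5,6,-2,4,2,1,2,0,0,0,0 for degrees 0…13.
Multiplying by (1 - 2q + 2q^2) gives running coefficients 2,-2,-2,13,-8,-4,20,-10,5,4,-2,4,0,0 for degrees 0…13.
Finally multiplying by (1 + q + 3q^2 + q^3), the product of all factors after the first has coefficients 2,0,2,7,-3,25,5,-10,51,-1,7,19,2,10 for degrees 0…13.
[q^13] = 1·10 + 1·2 + 1·19 = 31.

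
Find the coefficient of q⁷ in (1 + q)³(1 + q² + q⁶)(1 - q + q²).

(1 + q)³ has coefficients 1,3,3,1 for degrees 0…3.
(1 + q² + q⁶) has coefficients 1,0,1,0,0,0,1,0 for degrees 0…7.
Finally multiplying by (1 - q + q²), the product of all factors after the first has coefficients 1,-1,2,-1,1,0,1,-1 for degrees 0…7.
[q⁷] = 1·(-1) + 3·1 + 3·0 + 1·1 = 3.

3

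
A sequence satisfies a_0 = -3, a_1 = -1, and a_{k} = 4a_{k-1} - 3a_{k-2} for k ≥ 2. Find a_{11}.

The ordinary generating function has denominator 1 - 4y + 3y^2.
Iterating the recurrence: a_0,…,a_{11} = -3, -1, 5, 23, 77, 239, 725, 2183, 6557, 19679, 59045, 177143.

177143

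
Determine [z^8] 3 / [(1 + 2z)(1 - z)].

Partial fractions give a closed form: a_n = (2)·(-2)^n + (1)·1^n.
At n = 8: a_8 = 513.

513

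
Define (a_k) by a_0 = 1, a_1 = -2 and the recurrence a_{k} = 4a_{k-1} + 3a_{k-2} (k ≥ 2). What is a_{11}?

-5568458

The ordinary generating function has denominator 1 - 4x - 3x^2.
Iterating the recurrence: a_0,…,a_{11} = 1, -2, -5, -26, -119, -554, -2573, -11954, -55535, -258002, -1198613, -5568458.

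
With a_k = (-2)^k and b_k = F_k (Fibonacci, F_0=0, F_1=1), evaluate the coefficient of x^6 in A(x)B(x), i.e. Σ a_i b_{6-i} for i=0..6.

Write out a_i and b_{6-i} for i = 0,…,6 and sum the products.
Σ = 1·8 − 2·5 + 4·3 − 8·2 + 16·1 − 32·1 + 64·0 = -22.

-22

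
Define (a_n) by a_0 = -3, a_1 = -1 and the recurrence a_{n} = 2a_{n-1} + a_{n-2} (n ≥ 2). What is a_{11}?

The ordinary generating function has denominator 1 - 2x - x^2.
Iterating the recurrence: a_0,…,a_{11} = -3, -1, -5, -11, -27, -65, -157, -379, -915, -2209, -5333, -12875.

-12875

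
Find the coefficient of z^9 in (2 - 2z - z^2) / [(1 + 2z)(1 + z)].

The denominator gives the recurrence a_n = −3a_(n−1) − 2a_(n−2) for n ≥ 3; the numerator fixes a_0 = 2, a_1 = -8, a_2 = 19.
Iterating: 2, -8, 19, -41, 85, -173, 349, -701, 1405, -2813, so a_9 = -2813.

-2813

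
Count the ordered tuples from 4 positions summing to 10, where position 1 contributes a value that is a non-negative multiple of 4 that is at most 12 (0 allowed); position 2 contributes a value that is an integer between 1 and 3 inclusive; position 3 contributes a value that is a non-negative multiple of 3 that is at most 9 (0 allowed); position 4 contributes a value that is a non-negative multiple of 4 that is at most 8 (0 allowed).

The generating function for the choices is (1 + y^4 + y^8 + y^12)·(y + y^2 + y^3)·(1 + y^3 + y^6 + y^9)·(1 + y^4 + y^8); the count is [y^10].
(1 + y^4 + y^8 + y^12) has coefficients 1,0,0,0,1,0,0,0,1,0,0 for degrees 0…10.
(y + y^2 + y^3) has coefficients 0,1,1,1,0,0,0,0,0,0,0 for degrees 0…10.
Multiplying by (1 + y^3 + y^6 + y^9) gives running coefficients 0,1,1,1,1,1,1,1,1,1,1 for degrees 0…10.
Finally multiplying by (1 + y^4 + y^8), the product of all factors after the first has coefficients 0,1,1,1,1,2,2,2,2,3,3 for degrees 0…10.
[y^10] = 1·3 + 1·2 + 1·1 = 6.

6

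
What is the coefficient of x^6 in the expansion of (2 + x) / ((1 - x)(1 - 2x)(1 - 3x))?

7016

Partial fractions give a closed form: a_n = (3/2)·1^n + (-10)·2^n + (21/2)·3^n.
At n = 6: a_6 = 7016.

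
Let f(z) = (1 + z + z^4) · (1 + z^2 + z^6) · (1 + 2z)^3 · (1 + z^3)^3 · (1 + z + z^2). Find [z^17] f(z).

(1 + z + z^4) has coefficients 1,1,0,0,1 for degrees 0…4.
(1 + z^2 + z^6) has coefficients 1,0,1,0,0,0,1,0,0,0,0,0,0,0,0,0,0,0 for degrees 0…17.
Multiplying by (1 + 2z)^3 gives running coefficients 1,6,13,14,12,8,1,6,12,8,0,0,0,0,0,0,0,0 for degrees 0…17.
Multiplying by (1 + z^3)^3 gives running coefficients 1,6,13,17,30,47,46,60,75,54,60,73,41,30,44,25,6,12 for degrees 0…17.
Finally multiplying by (1 + z + z^2), the product of all factors after the first has coefficients 1,7,20,36,60,94,123,153,181,189,189,187,174,144,115,99,75,43 for degrees 0…17.
[z^17] = 1·43 + 1·75 + 1·144 = 262.

262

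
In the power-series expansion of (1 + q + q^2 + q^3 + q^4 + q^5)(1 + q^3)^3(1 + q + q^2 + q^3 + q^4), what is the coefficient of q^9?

26

(1 + q + q^2 + q^3 + q^4 + q^5) has coefficients 1,1,1,1,1,1 for degrees 0…5.
(1 + q^3)^3 has coefficients 1,0,0,3,0,0,3,0,0,1 for degrees 0…9.
Finally multiplying by (1 + q + q^2 + q^3 + q^4), the product of all factors after the first has coefficients 1,1,1,4,4,3,6,6,3,4 for degrees 0…9.
[q^9] = 1·4 + 1·3 + 1·6 + 1·6 + 1·3 + 1·4 = 26.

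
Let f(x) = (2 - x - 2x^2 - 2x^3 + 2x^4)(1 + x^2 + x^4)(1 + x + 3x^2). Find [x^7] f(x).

(2 - x - 2x^2 - 2x^3 + 2x^4) has coefficients 2,-1,-2,-2,2 for degrees 0…4.
(1 + x^2 + x^4) has coefficients 1,0,1,0,1,0,0,0 for degrees 0…7.
Finally multiplying by (1 + x + 3x^2), the product of all factors after the first has coefficients 1,1,4,1,4,1,3,0 for degrees 0…7.
[x^7] = 2·0 − 1·3 − 2·1 − 2·4 + 2·1 = -11.

-11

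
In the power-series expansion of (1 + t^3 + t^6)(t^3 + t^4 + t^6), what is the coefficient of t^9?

2

(1 + t^3 + t^6) has coefficients 1,0,0,1,0,0,1 for degrees 0…6.
(t^3 + t^4 + t^6) has coefficients 0,0,0,1,1,0,1,0,0,0 for degrees 0…9.
[t^9] = 1·0 + 1·1 + 1·1 = 2.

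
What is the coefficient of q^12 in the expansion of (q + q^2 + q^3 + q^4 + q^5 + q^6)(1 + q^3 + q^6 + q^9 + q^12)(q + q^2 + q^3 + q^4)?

8

(q + q^2 + q^3 + q^4 + q^5 + q^6) has coefficients 0,1,1,1,1,1,1 for degrees 0…6.
(1 + q^3 + q^6 + q^9 + q^12) has coefficients 1,0,0,1,0,0,1,0,0,1,0,0,1 for degrees 0…12.
Finally multiplying by (q + q^2 + q^3 + q^4), the product of all factors after the first has coefficients 0,1,1,1,2,1,1,2,1,1,2,1,1 for degrees 0…12.
[q^12] = 1·1 + 1·2 + 1·1 + 1·1 + 1·2 + 1·1 = 8.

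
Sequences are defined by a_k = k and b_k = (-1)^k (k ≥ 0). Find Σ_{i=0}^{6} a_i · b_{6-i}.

3

The convolution is the t^6 coefficient of A(t)B(t).
Σ = 0·1 + 1·(-1) + 2·1 + 3·(-1) + 4·1 + 5·(-1) + 6·1 = 3.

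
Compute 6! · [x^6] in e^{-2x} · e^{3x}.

The EGF product rule gives c_6 = Σ_{k_1+k_2=6} C(6; k_1,k_2) · ∏ g_i(k_i), where e^{-2x} gives (-2)^k; e^{3x} gives (3)^k.
g_1(k) for k = 0…6: 1, -2, 4, -8, 16, -32, 64.
g_2(k) for k = 0…6: 1, 3, 9, 27, 81, 243, 729.
c_6 = Σ_k C(6,k)·g_1(k)·g_2(6−k) = 1·1·729 + 6·(-2)·243 + 15·4·81 + 20·(-8)·27 + 15·16·9 + 6·(-32)·3 + 1·64·1 = 729 − 2916 + 4860 − 4320 + 2160 − 576 + 64 = 1.

1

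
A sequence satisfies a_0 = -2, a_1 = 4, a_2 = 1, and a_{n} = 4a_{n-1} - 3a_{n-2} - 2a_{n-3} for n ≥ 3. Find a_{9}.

-6206

The ordinary generating function has denominator 1 - 4z + 3z^2 + 2z^3.
Iterating the recurrence: a_0,…,a_{9} = -2, 4, 1, -4, -27, -98, -303, -864, -2351, -6206.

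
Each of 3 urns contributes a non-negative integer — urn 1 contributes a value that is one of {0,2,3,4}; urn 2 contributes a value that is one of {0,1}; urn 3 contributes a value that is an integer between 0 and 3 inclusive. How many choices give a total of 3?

The generating function for the choices is (1 + t² + t³ + t⁴)·(1 + t)·(1 + t + t² + t³); the count is [t³].
(1 + t² + t³ + t⁴) has coefficients 1,0,1,1 for degrees 0…3.
(1 + t) has coefficients 1,1,0,0 for degrees 0…3.
Finally multiplying by (1 + t + t² + t³), the product of all factors after the first has coefficients 1,2,2,2 for degrees 0…3.
[t³] = 1·2 + 1·2 + 1·1 = 5.

5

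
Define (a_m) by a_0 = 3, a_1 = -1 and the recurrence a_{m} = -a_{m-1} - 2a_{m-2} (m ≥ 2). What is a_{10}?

The ordinary generating function has denominator 1 + z + 2z^2.
Iterating the recurrence: a_0,…,a_{10} = 3, -1, -5, 7, 3, -17, 11, 23, -45, -1, 91.

91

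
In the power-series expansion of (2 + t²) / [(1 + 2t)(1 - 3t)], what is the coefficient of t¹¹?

222543

The denominator gives the recurrence a_n = a_(n−1) + 6a_(n−2) for n ≥ 3; the numerator fixes a_0 = 2, a_1 = 2, a_2 = 15.
Iterating: 2, 2, 15, 27, 117, 279, 981, 2655, 8541, 24471, 75717, 222543, so a_11 = 222543.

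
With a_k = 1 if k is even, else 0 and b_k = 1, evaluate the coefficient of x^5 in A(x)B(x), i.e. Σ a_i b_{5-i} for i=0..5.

The convolution is the x^5 coefficient of A(x)B(x).
Σ = 1·1 + 0·1 + 1·1 + 0·1 + 1·1 + 0·1 = 3.

3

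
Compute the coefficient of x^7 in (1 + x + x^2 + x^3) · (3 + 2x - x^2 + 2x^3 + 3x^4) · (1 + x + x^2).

(1 + x + x^2 + x^3) has coefficients 1,1,1,1 for degrees 0…3.
(3 + 2x - x^2 + 2x^3 + 3x^4) has coefficients 3,2,-1,2,3,0,0,0 for degrees 0…7.
Finally multiplying by (1 + x + x^2), the product of all factors after the first has coefficients 3,5,4,3,4,5,3,0 for degrees 0…7.
[x^7] = 1·0 + 1·3 + 1·5 + 1·4 = 12.

12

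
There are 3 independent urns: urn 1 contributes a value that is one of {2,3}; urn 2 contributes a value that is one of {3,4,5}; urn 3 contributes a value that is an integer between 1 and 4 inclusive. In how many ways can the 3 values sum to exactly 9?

The generating function for the choices is (x^2 + x^3)·(x^3 + x^4 + x^5)·(x + x^2 + x^3 + x^4); the count is [x^9].
(x^2 + x^3) has coefficients 0,0,1,1 for degrees 0…3.
(x^3 + x^4 + x^5) has coefficients 0,0,0,1,1,1,0,0,0,0 for degrees 0…9.
Finally multiplying by (x + x^2 + x^3 + x^4), the product of all factors after the first has coefficients 0,0,0,0,1,2,3,3,2,1 for degrees 0…9.
[x^9] = 1·3 + 1·3 = 6.

6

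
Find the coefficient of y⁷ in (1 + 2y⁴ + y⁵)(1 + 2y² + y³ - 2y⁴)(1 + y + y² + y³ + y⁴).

(1 + 2y⁴ + y⁵) has coefficients 1,0,0,0,2,1 for degrees 0…5.
(1 + 2y² + y³ - 2y⁴) has coefficients 1,0,2,1,-2,0,0,0 for degrees 0…7.
Finally multiplying by (1 + y + y² + y³ + y⁴), the product of all factors after the first has coefficients 1,1,3,4,2,1,1,-1 for degrees 0…7.
[y⁷] = 1·(-1) + 2·4 + 1·3 = 10.

10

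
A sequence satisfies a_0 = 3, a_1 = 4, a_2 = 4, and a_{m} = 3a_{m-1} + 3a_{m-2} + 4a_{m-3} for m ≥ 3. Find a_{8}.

The ordinary generating function has denominator 1 - 3q - 3q^2 - 4q^3.
Iterating the recurrence: a_0,…,a_{8} = 3, 4, 4, 36, 136, 532, 2148, 8584, 34324.

34324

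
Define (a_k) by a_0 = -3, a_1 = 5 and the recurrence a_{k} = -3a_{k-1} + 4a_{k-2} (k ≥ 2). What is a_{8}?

-104859

The ordinary generating function has denominator 1 + 3x - 4x^2.
Iterating the recurrence: a_0,…,a_{8} = -3, 5, -27, 101, -411, 1637, -6555, 26213, -104859.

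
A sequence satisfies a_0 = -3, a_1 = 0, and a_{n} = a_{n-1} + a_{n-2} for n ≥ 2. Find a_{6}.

-15

The ordinary generating function has denominator 1 - t - t^2.
Iterating the recurrence: a_0,…,a_{6} = -3, 0, -3, -3, -6, -9, -15.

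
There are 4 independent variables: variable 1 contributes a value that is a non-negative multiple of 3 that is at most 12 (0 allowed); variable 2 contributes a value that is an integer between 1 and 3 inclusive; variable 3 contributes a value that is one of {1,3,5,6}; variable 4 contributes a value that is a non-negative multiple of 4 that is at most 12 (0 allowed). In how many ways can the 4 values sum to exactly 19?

14

The generating function for the choices is (1 + y^3 + y^6 + y^9 + y^12)·(y + y^2 + y^3)·(y + y^3 + y^5 + y^6)·(1 + y^4 + y^8 + y^12); the count is [y^19].
(1 + y^3 + y^6 + y^9 + y^12) has coefficients 1,0,0,1,0,0,1,0,0,1,0,0,1 for degrees 0…12.
(y + y^2 + y^3) has coefficients 0,1,1,1,0,0,0,0,0,0,0,0,0,0,0,0,0,0,0,0 for degrees 0…19.
Multiplying by (y + y^3 + y^5 + y^6) gives running coefficients 0,0,1,1,2,1,2,2,2,1,0,0,0,0,0,0,0,0,0,0 for degrees 0…19.
Finally multiplying by (1 + y^4 + y^8 + y^12), the product of all factors after the first has coefficients 0,0,1,1,2,1,3,3,4,2,3,3,4,2,3,3,4,2,2,2 for degrees 0…19.
[y^19] = 1·2 + 1·4 + 1·2 + 1·3 + 1·3 = 14.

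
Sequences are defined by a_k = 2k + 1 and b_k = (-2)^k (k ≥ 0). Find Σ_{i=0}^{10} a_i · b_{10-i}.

235

Write out a_i and b_{10-i} for i = 0,…,10 and sum the products.
Σ = 1·1024 + 3·(-512) + 5·256 + 7·(-128) + 9·64 + 11·(-32) + 13·16 + 15·(-8) + 17·4 + 19·(-2) + 21·1 = 235.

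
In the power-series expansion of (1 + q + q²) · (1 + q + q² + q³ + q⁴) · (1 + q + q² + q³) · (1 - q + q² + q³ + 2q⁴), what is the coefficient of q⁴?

(1 + q + q²) has coefficients 1,1,1 for degrees 0…2.
(1 + q + q² + q³ + q⁴) has coefficients 1,1,1,1,1 for degrees 0…4.
Multiplying by (1 + q + q² + q³) gives running coefficients 1,2,3,4,4 for degrees 0…4.
Finally multiplying by (1 - q + q² + q³ + 2q⁴), the product of all factors after the first has coefficients 1,1,2,4,7 for degrees 0…4.
[q⁴] = 1·7 + 1·4 + 1·2 = 13.

13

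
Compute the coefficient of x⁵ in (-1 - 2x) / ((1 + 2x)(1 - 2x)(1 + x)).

-21

Partial fractions give a closed form: a_n = (-2/3)·2^n + (-1/3)·(-1)^n.
At n = 5: a_5 = -21.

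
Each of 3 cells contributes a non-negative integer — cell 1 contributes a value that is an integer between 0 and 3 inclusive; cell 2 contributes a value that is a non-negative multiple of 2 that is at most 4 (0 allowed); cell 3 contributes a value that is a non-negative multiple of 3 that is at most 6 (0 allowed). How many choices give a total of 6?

4

The generating function for the choices is (1 + x + x² + x³)·(1 + x² + x⁴)·(1 + x³ + x⁶); the count is [x⁶].
(1 + x + x² + x³) has coefficients 1,1,1,1 for degrees 0…3.
(1 + x² + x⁴) has coefficients 1,0,1,0,1,0,0 for degrees 0…6.
Finally multiplying by (1 + x³ + x⁶), the product of all factors after the first has coefficients 1,0,1,1,1,1,1 for degrees 0…6.
[x⁶] = 1·1 + 1·1 + 1·1 + 1·1 = 4.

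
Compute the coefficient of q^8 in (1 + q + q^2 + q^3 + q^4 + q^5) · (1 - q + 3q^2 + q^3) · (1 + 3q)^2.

52

(1 + q + q^2 + q^3 + q^4 + q^5) has coefficients 1,1,1,1,1,1 for degrees 0…5.
(1 - q + 3q^2 + q^3) has coefficients 1,-1,3,1,0,0,0,0,0 for degrees 0…8.
Finally multiplying by (1 + 3q)^2, the product of all factors after the first has coefficients 1,5,6,10,33,9,0,0,0 for degrees 0…8.
[q^8] = 1·0 + 1·0 + 1·0 + 1·9 + 1·33 + 1·10 = 52.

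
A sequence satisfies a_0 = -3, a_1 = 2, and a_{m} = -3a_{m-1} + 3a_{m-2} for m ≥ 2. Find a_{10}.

-585630

The ordinary generating function has denominator 1 + 3q - 3q^2.
Iterating the recurrence: a_0,…,a_{10} = -3, 2, -15, 51, -198, 747, -2835, 10746, -40743, 154467, -585630.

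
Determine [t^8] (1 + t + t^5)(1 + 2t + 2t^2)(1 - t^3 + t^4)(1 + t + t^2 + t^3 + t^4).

5

(1 + t + t^5) has coefficients 1,1,0,0,0,1 for degrees 0…5.
(1 + 2t + 2t^2) has coefficients 1,2,2,0,0,0,0,0,0 for degrees 0…8.
Multiplying by (1 - t^3 + t^4) gives running coefficients 1,2,2,-1,-1,0,2,0,0 for degrees 0…8.
Finally multiplying by (1 + t + t^2 + t^3 + t^4), the product of all factors after the first has coefficients 1,3,5,4,3,2,2,0,1 for degrees 0…8.
[t^8] = 1·1 + 1·0 + 1·4 = 5.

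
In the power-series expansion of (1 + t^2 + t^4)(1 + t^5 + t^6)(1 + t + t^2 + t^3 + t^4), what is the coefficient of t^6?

4

(1 + t^2 + t^4) has coefficients 1,0,1,0,1 for degrees 0…4.
(1 + t^5 + t^6) has coefficients 1,0,0,0,0,1,1 for degrees 0…6.
Finally multiplying by (1 + t + t^2 + t^3 + t^4), the product of all factors after the first has coefficients 1,1,1,1,1,1,2 for degrees 0…6.
[t^6] = 1·2 + 1·1 + 1·1 = 4.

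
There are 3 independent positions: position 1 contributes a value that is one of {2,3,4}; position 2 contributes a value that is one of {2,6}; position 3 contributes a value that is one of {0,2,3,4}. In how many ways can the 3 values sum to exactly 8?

4

The generating function for the choices is (x² + x³ + x⁴)·(x² + x⁶)·(1 + x² + x³ + x⁴); the count is [x⁸].
(x² + x³ + x⁴) has coefficients 0,0,1,1,1 for degrees 0…4.
(x² + x⁶) has coefficients 0,0,1,0,0,0,1,0,0 for degrees 0…8.
Finally multiplying by (1 + x² + x³ + x⁴), the product of all factors after the first has coefficients 0,0,1,0,1,1,2,0,1 for degrees 0…8.
[x⁸] = 1·2 + 1·1 + 1·1 = 4.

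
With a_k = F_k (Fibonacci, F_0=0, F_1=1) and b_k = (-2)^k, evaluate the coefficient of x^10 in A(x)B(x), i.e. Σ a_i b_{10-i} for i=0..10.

-385

Write out a_i and b_{10-i} for i = 0,…,10 and sum the products.
Σ = 0·1024 + 1·(-512) + 1·256 + 2·(-128) + 3·64 + 5·(-32) + 8·16 + 13·(-8) + 21·4 + 34·(-2) + 55·1 = -385.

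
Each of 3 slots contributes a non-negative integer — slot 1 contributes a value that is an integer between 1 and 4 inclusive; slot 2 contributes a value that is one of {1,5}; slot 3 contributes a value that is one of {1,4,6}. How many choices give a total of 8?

The generating function for the choices is (x + x^2 + x^3 + x^4)·(x + x^5)·(x + x^4 + x^6); the count is [x^8].
(x + x^2 + x^3 + x^4) has coefficients 0,1,1,1,1 for degrees 0…4.
(x + x^5) has coefficients 0,1,0,0,0,1,0,0,0 for degrees 0…8.
Finally multiplying by (x + x^4 + x^6), the product of all factors after the first has coefficients 0,0,1,0,0,1,1,1,0 for degrees 0…8.
[x^8] = 1·1 + 1·1 + 1·1 + 1·0 = 3.

3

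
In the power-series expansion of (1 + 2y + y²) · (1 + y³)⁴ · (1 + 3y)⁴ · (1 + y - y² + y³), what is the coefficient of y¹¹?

3956

(1 + 2y + y²) has coefficients 1,2,1 for degrees 0…2.
(1 + y³)⁴ has coefficients 1,0,0,4,0,0,6,0,0,4,0,0 for degrees 0…11.
Multiplying by (1 + 3y)⁴ gives running coefficients 1,12,54,112,129,216,438,396,324,652,534,216 for degrees 0…11.
Finally multiplying by (1 + y - y² + y³), the product of all factors after the first has coefficients 1,13,65,155,199,287,637,747,498,1018,1258,422 for degrees 0…11.
[y¹¹] = 1·422 + 2·1258 + 1·1018 = 3956.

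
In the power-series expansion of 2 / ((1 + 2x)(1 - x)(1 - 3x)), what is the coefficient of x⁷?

3868

Partial fractions give a closed form: a_n = (8/15)·(-2)^n + (-1/3)·1^n + (9/5)·3^n.
At n = 7: a_7 = 3868.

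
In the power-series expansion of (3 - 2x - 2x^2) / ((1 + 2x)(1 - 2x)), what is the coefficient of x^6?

160

The denominator gives the recurrence a_n = 4a_(n−2) for n ≥ 3; the numerator fixes a_0 = 3, a_1 = -2, a_2 = 10.
Iterating: 3, -2, 10, -8, 40, -32, 160, so a_6 = 160.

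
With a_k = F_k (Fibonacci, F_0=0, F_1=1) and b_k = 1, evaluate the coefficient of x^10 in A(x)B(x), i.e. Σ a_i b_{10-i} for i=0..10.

143

Write out a_i and b_{10-i} for i = 0,…,10 and sum the products.
Σ = 0·1 + 1·1 + 1·1 + 2·1 + 3·1 + 5·1 + 8·1 + 13·1 + 21·1 + 34·1 + 55·1 = 143.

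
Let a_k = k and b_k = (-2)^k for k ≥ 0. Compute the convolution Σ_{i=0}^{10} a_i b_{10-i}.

This is [x^10] in the product of the two ordinary generating functions.
Σ = 0·1024 + 1·(-512) + 2·256 + 3·(-128) + 4·64 + 5·(-32) + 6·16 + 7·(-8) + 8·4 + 9·(-2) + 10·1 = -224.

-224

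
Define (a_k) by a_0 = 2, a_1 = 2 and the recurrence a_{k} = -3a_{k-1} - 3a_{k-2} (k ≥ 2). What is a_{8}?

324

The ordinary generating function has denominator 1 + 3x + 3x^2.
Iterating the recurrence: a_0,…,a_{8} = 2, 2, -12, 30, -54, 72, -54, -54, 324.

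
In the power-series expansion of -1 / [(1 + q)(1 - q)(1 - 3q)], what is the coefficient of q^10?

-66430

Partial fractions give a closed form: a_n = (-1/8)·(-1)^n + (1/4)·1^n + (-9/8)·3^n.
At n = 10: a_10 = -66430.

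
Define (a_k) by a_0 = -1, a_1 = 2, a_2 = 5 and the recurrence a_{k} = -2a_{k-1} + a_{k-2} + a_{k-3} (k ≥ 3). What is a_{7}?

-277

The ordinary generating function has denominator 1 + 2y - y^2 - y^3.
Iterating the recurrence: a_0,…,a_{7} = -1, 2, 5, -9, 25, -54, 124, -277.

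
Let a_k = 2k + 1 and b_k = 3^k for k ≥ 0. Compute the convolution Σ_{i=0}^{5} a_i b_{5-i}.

Write out a_i and b_{5-i} for i = 0,…,5 and sum the products.
Σ = 1·243 + 3·81 + 5·27 + 7·9 + 9·3 + 11·1 = 722.

722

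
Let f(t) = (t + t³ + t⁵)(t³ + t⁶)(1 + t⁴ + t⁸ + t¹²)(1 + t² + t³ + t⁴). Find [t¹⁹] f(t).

7

(t + t³ + t⁵) has coefficients 0,1,0,1,0,1 for degrees 0…5.
(t³ + t⁶) has coefficients 0,0,0,1,0,0,1,0,0,0,0,0,0,0,0,0,0,0,0,0 for degrees 0…19.
Multiplying by (1 + t⁴ + t⁸ + t¹²) gives running coefficients 0,0,0,1,0,0,1,1,0,0,1,1,0,0,1,1,0,0,1,0 for degrees 0…19.
Finally multiplying by (1 + t² + t³ + t⁴), the product of all factors after the first has coefficients 0,0,0,1,0,1,2,2,1,2,3,2,1,2,3,2,1,2,3,1 for degrees 0…19.
[t¹⁹] = 1·3 + 1·1 + 1·3 = 7.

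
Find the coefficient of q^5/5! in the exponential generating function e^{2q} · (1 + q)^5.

5752

The EGF product rule gives c_5 = Σ_{k_1+k_2=5} C(5; k_1,k_2) · ∏ g_i(k_i), where e^{2q} gives (2)^k; (1+q)^5 gives the falling factorial (5)_k.
g_1(k) for k = 0…5: 1, 2, 4, 8, 16, 32.
g_2(k) for k = 0…5: 1, 5, 20, 60, 120, 120.
c_5 = Σ_k C(5,k)·g_1(k)·g_2(5−k) = 1·1·120 + 5·2·120 + 10·4·60 + 10·8·20 + 5·16·5 + 1·32·1 = 120 + 1200 + 2400 + 1600 + 400 + 32 = 5752.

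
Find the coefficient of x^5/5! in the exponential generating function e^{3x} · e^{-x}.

The EGF product rule gives c_5 = Σ_{k_1+k_2=5} C(5; k_1,k_2) · ∏ g_i(k_i), where e^{3x} gives (3)^k; e^{-x} gives (-1)^k.
g_1(k) for k = 0…5: 1, 3, 9, 27, 81, 243.
g_2(k) for k = 0…5: 1, -1, 1, -1, 1, -1.
c_5 = Σ_k C(5,k)·g_1(k)·g_2(5−k) = 1·1·(-1) + 5·3·1 + 10·9·(-1) + 10·27·1 + 5·81·(-1) + 1·243·1 = −1 + 15 − 90 + 270 − 405 + 243 = 32.

32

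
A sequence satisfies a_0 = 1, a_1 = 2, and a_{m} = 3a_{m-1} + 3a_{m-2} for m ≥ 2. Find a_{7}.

The ordinary generating function has denominator 1 - 3q - 3q^2.
Iterating the recurrence: a_0,…,a_{7} = 1, 2, 9, 33, 126, 477, 1809, 6858.

6858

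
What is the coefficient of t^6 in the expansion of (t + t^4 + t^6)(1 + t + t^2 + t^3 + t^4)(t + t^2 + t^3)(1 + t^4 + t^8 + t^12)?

6

(t + t^4 + t^6) has coefficients 0,1,0,0,1,0,1 for degrees 0…6.
(1 + t + t^2 + t^3 + t^4) has coefficients 1,1,1,1,1,0,0 for degrees 0…6.
Multiplying by (t + t^2 + t^3) gives running coefficients 0,1,2,3,3,3,2 for degrees 0…6.
Finally multiplying by (1 + t^4 + t^8 + t^12), the product of all factors after the first has coefficients 0,1,2,3,3,4,4 for degrees 0…6.
[t^6] = 1·4 + 1·2 + 1·0 = 6.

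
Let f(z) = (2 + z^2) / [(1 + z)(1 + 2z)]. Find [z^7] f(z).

-573

The denominator gives the recurrence a_n = −3a_(n−1) − 2a_(n−2) for n ≥ 3; the numerator fixes a_0 = 2, a_1 = -6, a_2 = 15.
Iterating: 2, -6, 15, -33, 69, -141, 285, -573, so a_7 = -573.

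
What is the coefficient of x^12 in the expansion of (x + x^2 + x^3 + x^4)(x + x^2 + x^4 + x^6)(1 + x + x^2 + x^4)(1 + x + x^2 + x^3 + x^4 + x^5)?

38

(x + x^2 + x^3 + x^4) has coefficients 0,1,1,1,1 for degrees 0…4.
(x + x^2 + x^4 + x^6) has coefficients 0,1,1,0,1,0,1,0,0,0,0,0,0 for degrees 0…12.
Multiplying by (1 + x + x^2 + x^4) gives running coefficients 0,1,2,2,2,2,3,1,2,0,1,0,0 for degrees 0…12.
Finally multiplying by (1 + x + x^2 + x^3 + x^4 + x^5), the product of all factors after the first has coefficients 0,1,3,5,7,9,12,12,12,10,9,7,4 for degrees 0…12.
[x^12] = 1·7 + 1·9 + 1·10 + 1·12 = 38.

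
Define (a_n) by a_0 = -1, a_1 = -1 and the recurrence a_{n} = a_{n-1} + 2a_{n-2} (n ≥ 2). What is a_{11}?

-1365

The ordinary generating function has denominator 1 - q - 2q^2.
Iterating the recurrence: a_0,…,a_{11} = -1, -1, -3, -5, -11, -21, -43, -85, -171, -341, -683, -1365.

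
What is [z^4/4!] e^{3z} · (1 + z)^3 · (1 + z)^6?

14013

The EGF product rule gives c_4 = Σ_{k_1+k_2+k_3=4} C(4; k_1,k_2,k_3) · ∏ g_i(k_i), where e^{3z} gives (3)^k; (1+z)^3 gives the falling factorial (3)_k; (1+z)^6 gives the falling factorial (6)_k.
g_1(k) for k = 0…4: 1, 3, 9, 27, 81.
g_2(k) for k = 0…4: 1, 3, 6, 6, 0.
g_3(k) for k = 0…4: 1, 6, 30, 120, 360.
First combine the last two factors: h(k) = Σ_j C(k,j)·g_2(j)·g_3(k−j) for k = 0…4: 1, 9, 72, 504, 3024.
c_4 = Σ_k C(4,k)·g_1(k)·h(4−k) = 1·1·3024 + 4·3·504 + 6·9·72 + 4·27·9 + 1·81·1 = 3024 + 6048 + 3888 + 972 + 81 = 14013.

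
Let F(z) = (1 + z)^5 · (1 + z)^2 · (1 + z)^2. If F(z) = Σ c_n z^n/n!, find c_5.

15120

The EGF product rule gives c_5 = Σ_{k_1+k_2+k_3=5} C(5; k_1,k_2,k_3) · ∏ g_i(k_i), where (1+z)^5 gives the falling factorial (5)_k; (1+z)^2 gives the falling factorial (2)_k; (1+z)^2 gives the falling factorial (2)_k.
g_1(k) for k = 0…5: 1, 5, 20, 60, 120, 120.
g_2(k) for k = 0…5: 1, 2, 2, 0, 0, 0.
g_3(k) for k = 0…5: 1, 2, 2, 0, 0, 0.
First combine the last two factors: h(k) = Σ_j C(k,j)·g_2(j)·g_3(k−j) for k = 0…5: 1, 4, 12, 24, 24, 0.
c_5 = Σ_k C(5,k)·g_1(k)·h(5−k) = 5·5·24 + 10·20·24 + 10·60·12 + 5·120·4 + 1·120·1 = 600 + 4800 + 7200 + 2400 + 120 = 15120.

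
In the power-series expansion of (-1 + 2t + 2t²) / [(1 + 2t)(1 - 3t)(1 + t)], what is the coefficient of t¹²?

-31487

The denominator gives the recurrence a_n = 7a_(n−2) + 6a_(n−3) for n ≥ 3; the numerator fixes a_0 = -1, a_1 = 2, a_2 = -5.
Iterating: -1, 2, -5, 8, -23, 26, -113, 44, -635, -370, -4181, -6400, -31487, so a_12 = -31487.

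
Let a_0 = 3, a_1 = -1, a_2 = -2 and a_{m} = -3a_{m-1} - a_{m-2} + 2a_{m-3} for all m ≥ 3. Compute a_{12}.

The ordinary generating function has denominator 1 + 3x + x^2 - 2x^3.
Iterating the recurrence: a_0,…,a_{12} = 3, -1, -2, 13, -39, 100, -235, 527, -1146, 2441, -5123, 10636, -21903.

-21903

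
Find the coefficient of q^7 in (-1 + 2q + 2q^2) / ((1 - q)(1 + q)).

The denominator gives the recurrence a_n = a_(n−2) for n ≥ 3; the numerator fixes a_0 = -1, a_1 = 2, a_2 = 1.
Iterating: -1, 2, 1, 2, 1, 2, 1, 2, so a_7 = 2.

2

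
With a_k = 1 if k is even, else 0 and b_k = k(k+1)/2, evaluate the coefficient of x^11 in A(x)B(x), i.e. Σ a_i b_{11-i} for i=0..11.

The convolution is the t^11 coefficient of A(t)B(t).
Σ = 1·66 + 0·55 + 1·45 + 0·36 + 1·28 + 0·21 + 1·15 + 0·10 + 1·6 + 0·3 + 1·1 + 0·0 = 161.

161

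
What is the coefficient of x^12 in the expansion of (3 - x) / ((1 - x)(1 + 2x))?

9558

Partial fractions give a closed form: a_n = (2/3)·1^n + (7/3)·(-2)^n.
At n = 12: a_12 = 9558.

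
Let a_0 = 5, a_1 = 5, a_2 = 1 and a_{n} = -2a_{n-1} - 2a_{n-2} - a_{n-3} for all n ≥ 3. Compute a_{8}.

The ordinary generating function has denominator 1 + 2q + 2q^2 + q^3.
Iterating the recurrence: a_0,…,a_{8} = 5, 5, 1, -17, 27, -21, 5, 5, 1.

1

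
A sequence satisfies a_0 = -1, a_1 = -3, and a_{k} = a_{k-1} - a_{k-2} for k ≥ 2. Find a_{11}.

The ordinary generating function has denominator 1 - y + y^2.
Iterating the recurrence: a_0,…,a_{11} = -1, -3, -2, 1, 3, 2, -1, -3, -2, 1, 3, 2.

2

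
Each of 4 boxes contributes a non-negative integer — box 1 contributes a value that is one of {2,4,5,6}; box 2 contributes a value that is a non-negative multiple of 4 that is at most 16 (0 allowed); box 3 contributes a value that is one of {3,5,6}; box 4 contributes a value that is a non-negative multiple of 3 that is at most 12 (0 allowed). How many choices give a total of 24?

15

The generating function for the choices is (y^2 + y^4 + y^5 + y^6)·(1 + y^4 + y^8 + y^12 + y^16)·(y^3 + y^5 + y^6)·(1 + y^3 + y^6 + y^9 + y^12); the count is [y^24].
(y^2 + y^4 + y^5 + y^6) has coefficients 0,0,1,0,1,1,1 for degrees 0…6.
(1 + y^4 + y^8 + y^12 + y^16) has coefficients 1,0,0,0,1,0,0,0,1,0,0,0,1,0,0,0,1,0,0,0,0,0,0,0,0 for degrees 0…24.
Multiplying by (y^3 + y^5 + y^6) gives running coefficients 0,0,0,1,0,1,1,1,0,1,1,1,0,1,1,1,0,1,1,1,0,1,1,0,0 for degrees 0…24.
Finally multiplying by (1 + y^3 + y^6 + y^9 + y^12), the product of all factors after the first has coefficients 0,0,0,1,0,1,2,1,1,3,2,2,3,3,3,4,3,4,4,4,3,4,4,3,3 for degrees 0…24.
[y^24] = 1·4 + 1·3 + 1·4 + 1·4 = 15.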